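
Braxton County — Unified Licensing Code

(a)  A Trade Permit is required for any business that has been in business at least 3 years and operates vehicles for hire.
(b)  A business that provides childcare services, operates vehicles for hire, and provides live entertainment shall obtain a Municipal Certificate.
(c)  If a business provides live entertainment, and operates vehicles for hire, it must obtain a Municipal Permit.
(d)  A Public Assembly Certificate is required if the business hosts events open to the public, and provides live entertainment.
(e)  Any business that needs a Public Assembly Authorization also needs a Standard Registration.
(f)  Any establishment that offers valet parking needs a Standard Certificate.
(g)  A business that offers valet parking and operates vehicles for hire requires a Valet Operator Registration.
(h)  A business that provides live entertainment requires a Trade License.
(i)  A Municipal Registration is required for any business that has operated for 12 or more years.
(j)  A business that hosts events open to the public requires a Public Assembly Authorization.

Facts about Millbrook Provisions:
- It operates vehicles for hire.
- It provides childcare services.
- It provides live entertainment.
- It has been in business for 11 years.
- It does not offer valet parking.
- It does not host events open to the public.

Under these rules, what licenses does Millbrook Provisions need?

Municipal Certificate, Municipal Permit, Trade License, Trade Permit

(a) years in business 11 ≥ 3; operates vehicles for hire → Trade Permit required.
(b) provides childcare services; operates vehicles for hire; provides live entertainment → Municipal Certificate required.
(c) provides live entertainment; operates vehicles for hire → Municipal Permit required.
(d) does not host events open to the public; provides live entertainment → Public Assembly Certificate not required.
(e) Public Assembly Authorization is not required → no effect.
(f) does not offer valet parking → Standard Certificate not required.
(g) does not offer valet parking; operates vehicles for hire → Valet Operator Registration not required.
(h) provides live entertainment → Trade License required.
(i) years in business 11 < 12 → Municipal Registration not required.
(j) does not host events open to the public → Public Assembly Authorization not required.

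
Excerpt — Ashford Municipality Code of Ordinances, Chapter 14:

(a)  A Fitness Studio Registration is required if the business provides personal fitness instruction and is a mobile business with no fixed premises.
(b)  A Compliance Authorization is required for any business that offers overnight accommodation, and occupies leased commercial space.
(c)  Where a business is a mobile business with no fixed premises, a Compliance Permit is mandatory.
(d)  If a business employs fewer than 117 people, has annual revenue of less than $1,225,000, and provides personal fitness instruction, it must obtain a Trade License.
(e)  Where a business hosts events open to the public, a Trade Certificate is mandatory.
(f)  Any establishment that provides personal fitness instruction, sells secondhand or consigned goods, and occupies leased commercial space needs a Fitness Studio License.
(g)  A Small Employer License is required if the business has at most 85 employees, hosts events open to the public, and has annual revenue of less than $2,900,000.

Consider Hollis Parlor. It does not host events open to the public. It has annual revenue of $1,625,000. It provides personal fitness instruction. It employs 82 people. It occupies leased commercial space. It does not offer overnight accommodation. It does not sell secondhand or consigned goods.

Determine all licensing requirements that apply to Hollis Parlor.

None

(a) provides personal fitness instruction; occupies leased commercial space (not: is a mobile business with no fixed premises) → Fitness Studio Registration not required.
(b) does not offer overnight accommodation; occupies leased commercial space → Compliance Authorization not required.
(c) occupies leased commercial space (not: is a mobile business with no fixed premises) → Compliance Permit not required.
(d) employees 82 < 117; revenue $1,625,000 ≥ $1,225,000; provides personal fitness instruction → Trade License not required.
(e) does not host events open to the public → Trade Certificate not required.
(f) provides personal fitness instruction; does not sell secondhand or consigned goods; occupies leased commercial space → Fitness Studio License not required.
(g) employees 82 ≤ 85; does not host events open to the public; revenue $1,625,000 < $2,900,000 → Small Employer License not required.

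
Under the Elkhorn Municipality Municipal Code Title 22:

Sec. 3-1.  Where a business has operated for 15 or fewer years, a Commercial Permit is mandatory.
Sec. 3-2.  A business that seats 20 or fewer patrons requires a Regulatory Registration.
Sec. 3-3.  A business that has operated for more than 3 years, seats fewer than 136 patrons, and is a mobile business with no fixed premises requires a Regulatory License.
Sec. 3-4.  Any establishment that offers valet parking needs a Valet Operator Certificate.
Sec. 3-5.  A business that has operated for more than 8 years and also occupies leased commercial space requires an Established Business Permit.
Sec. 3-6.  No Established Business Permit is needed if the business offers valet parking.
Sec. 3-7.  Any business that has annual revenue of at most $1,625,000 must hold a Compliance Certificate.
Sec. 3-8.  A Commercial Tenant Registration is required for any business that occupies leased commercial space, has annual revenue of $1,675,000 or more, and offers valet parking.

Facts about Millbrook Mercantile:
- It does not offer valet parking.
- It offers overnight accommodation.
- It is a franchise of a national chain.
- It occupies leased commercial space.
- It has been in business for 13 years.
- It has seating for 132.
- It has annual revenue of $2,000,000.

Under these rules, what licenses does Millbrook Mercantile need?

Sec. 3-1. years in business 13 ≤ 15 → Commercial Permit required.
Sec. 3-2. seating 132 > 20 → Regulatory Registration not required.
Sec. 3-3. years in business 13 > 3; seating 132 < 136; occupies leased commercial space (not: is a mobile business with no fixed premises) → Regulatory License not required.
Sec. 3-4. does not offer valet parking → Valet Operator Certificate not required.
Sec. 3-5. years in business 13 > 8; occupies leased commercial space → Established Business Permit required.
Sec. 3-6. does not offer valet parking → Established Business Permit exemption does not apply.
Sec. 3-7. revenue $2,000,000 > $1,625,000 → Compliance Certificate not required.
Sec. 3-8. occupies leased commercial space; revenue $2,000,000 ≥ $1,675,000; does not offer valet parking → Commercial Tenant Registration not required.

Commercial Permit, Established Business Permit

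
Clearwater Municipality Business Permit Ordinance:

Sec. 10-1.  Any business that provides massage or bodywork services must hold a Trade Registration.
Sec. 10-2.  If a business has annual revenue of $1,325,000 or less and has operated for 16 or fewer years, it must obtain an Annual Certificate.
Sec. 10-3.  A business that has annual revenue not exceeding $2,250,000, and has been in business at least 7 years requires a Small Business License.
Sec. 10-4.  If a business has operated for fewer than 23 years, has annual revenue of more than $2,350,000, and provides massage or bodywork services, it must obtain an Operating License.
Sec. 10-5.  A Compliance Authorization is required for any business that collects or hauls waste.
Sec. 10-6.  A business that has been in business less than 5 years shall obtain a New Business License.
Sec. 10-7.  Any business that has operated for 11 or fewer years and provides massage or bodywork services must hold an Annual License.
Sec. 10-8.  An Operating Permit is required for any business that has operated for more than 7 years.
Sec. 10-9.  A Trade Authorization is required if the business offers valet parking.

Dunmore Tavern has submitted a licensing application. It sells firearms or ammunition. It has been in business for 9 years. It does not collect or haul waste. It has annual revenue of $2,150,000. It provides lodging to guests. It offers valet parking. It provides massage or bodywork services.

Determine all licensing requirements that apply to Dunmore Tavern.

Annual License, Operating Permit, Small Business License, Trade Authorization, Trade Registration

Sec. 10-1. provides massage or bodywork services → Trade Registration required.
Sec. 10-2. revenue $2,150,000 > $1,325,000; years in business 9 ≤ 16 → Annual Certificate not required.
Sec. 10-3. revenue $2,150,000 ≤ $2,250,000; years in business 9 ≥ 7 → Small Business License required.
Sec. 10-4. years in business 9 < 23; revenue $2,150,000 ≤ $2,350,000; provides massage or bodywork services → Operating License not required.
Sec. 10-5. does not collect or haul waste → Compliance Authorization not required.
Sec. 10-6. years in business 9 ≥ 5 → New Business License not required.
Sec. 10-7. years in business 9 ≤ 11; provides massage or bodywork services → Annual License required.
Sec. 10-8. years in business 9 > 7 → Operating Permit required.
Sec. 10-9. offers valet parking → Trade Authorization required.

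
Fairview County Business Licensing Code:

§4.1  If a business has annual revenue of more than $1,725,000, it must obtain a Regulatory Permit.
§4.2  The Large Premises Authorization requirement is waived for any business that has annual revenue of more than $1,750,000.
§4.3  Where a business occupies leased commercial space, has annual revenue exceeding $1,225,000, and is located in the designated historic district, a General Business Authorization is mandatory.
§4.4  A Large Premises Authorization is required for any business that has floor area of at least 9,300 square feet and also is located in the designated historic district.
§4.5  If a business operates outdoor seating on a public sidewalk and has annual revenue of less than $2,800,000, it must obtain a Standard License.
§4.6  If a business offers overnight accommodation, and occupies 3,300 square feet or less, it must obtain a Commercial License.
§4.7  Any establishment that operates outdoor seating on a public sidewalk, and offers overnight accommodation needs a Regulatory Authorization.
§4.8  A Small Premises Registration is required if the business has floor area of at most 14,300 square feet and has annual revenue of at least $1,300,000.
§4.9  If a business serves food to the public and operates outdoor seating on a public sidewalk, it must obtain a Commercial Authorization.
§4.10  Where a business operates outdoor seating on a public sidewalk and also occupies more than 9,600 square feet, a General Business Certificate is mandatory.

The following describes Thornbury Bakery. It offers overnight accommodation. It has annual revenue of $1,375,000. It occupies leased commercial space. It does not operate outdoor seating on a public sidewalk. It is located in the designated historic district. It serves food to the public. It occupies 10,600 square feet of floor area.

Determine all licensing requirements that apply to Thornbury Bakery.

§4.1 revenue $1,375,000 ≤ $1,725,000 → Regulatory Permit not required.
§4.2 revenue $1,375,000 ≤ $1,750,000 → Large Premises Authorization exemption does not apply.
§4.3 occupies leased commercial space; revenue $1,375,000 > $1,225,000; is located in the designated historic district → General Business Authorization required.
§4.4 floor area 10,600 square feet ≥ 9,300 square feet; is located in the designated historic district → Large Premises Authorization required.
§4.5 does not operate outdoor seating on a public sidewalk; revenue $1,375,000 < $2,800,000 → Standard License not required.
§4.6 offers overnight accommodation; floor area 10,600 square feet > 3,300 square feet → Commercial License not required.
§4.7 does not operate outdoor seating on a public sidewalk; offers overnight accommodation → Regulatory Authorization not required.
§4.8 floor area 10,600 square feet ≤ 14,300 square feet; revenue $1,375,000 ≥ $1,300,000 → Small Premises Registration required.
§4.9 serves food to the public; does not operate outdoor seating on a public sidewalk → Commercial Authorization not required.
§4.10 does not operate outdoor seating on a public sidewalk; floor area 10,600 square feet > 9,600 square feet → General Business Certificate not required.

General Business Authorization, Large Premises Authorization, Small Premises Registration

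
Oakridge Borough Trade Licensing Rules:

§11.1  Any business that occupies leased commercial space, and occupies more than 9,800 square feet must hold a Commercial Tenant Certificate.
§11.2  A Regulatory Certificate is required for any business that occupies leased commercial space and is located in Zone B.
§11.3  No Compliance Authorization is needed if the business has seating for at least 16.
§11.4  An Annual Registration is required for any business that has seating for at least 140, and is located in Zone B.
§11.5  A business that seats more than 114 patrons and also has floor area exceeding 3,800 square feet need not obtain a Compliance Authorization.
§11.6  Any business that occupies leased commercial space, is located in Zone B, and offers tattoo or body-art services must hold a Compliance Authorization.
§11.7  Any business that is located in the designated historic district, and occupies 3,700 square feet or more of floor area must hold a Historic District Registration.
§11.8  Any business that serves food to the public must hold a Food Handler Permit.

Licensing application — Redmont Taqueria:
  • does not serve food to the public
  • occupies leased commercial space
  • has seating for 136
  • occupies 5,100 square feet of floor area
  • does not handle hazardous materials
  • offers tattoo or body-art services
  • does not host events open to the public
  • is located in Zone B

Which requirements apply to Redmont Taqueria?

Regulatory Certificate

§11.1 occupies leased commercial space; floor area 5,100 square feet ≤ 9,800 square feet → Commercial Tenant Certificate not required.
§11.2 occupies leased commercial space; is located in Zone B → Regulatory Certificate required.
§11.3 seating 136 ≥ 16 → exempt from Compliance Authorization.
§11.4 seating 136 < 140; is located in Zone B → Annual Registration not required.
§11.5 seating 136 > 114; floor area 5,100 square feet > 3,800 square feet → exempt from Compliance Authorization.
§11.6 occupies leased commercial space; is located in Zone B; offers tattoo or body-art services → Compliance Authorization required.
§11.7 is located in Zone B (not: is located in the designated historic district); floor area 5,100 square feet ≥ 3,700 square feet → Historic District Registration not required.
§11.8 does not serve food to the public → Food Handler Permit not required.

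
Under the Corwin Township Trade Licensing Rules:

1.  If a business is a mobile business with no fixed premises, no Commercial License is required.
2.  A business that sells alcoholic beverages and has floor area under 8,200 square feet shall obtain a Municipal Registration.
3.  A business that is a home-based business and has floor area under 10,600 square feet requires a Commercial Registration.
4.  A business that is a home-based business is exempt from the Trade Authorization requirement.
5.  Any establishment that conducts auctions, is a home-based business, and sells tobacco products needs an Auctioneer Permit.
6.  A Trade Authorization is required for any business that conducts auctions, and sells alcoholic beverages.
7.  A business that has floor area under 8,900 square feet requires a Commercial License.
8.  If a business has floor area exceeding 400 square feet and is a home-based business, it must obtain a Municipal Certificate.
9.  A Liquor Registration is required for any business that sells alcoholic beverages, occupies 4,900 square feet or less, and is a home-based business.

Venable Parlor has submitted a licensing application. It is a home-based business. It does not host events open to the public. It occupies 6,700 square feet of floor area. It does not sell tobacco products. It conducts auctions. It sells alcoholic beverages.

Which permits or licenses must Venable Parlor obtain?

1. is a home-based business (not: is a mobile business with no fixed premises) → Commercial License exemption does not apply.
2. sells alcoholic beverages; floor area 6,700 square feet < 8,200 square feet → Municipal Registration required.
3. is a home-based business; floor area 6,700 square feet < 10,600 square feet → Commercial Registration required.
4. is a home-based business → exempt from Trade Authorization.
5. conducts auctions; is a home-based business; does not sell tobacco products → Auctioneer Permit not required.
6. conducts auctions; sells alcoholic beverages → Trade Authorization required.
7. floor area 6,700 square feet < 8,900 square feet → Commercial License required.
8. floor area 6,700 square feet > 400 square feet; is a home-based business → Municipal Certificate required.
9. sells alcoholic beverages; floor area 6,700 square feet > 4,900 square feet; is a home-based business → Liquor Registration not required.

Commercial License, Commercial Registration, Municipal Certificate, Municipal Registration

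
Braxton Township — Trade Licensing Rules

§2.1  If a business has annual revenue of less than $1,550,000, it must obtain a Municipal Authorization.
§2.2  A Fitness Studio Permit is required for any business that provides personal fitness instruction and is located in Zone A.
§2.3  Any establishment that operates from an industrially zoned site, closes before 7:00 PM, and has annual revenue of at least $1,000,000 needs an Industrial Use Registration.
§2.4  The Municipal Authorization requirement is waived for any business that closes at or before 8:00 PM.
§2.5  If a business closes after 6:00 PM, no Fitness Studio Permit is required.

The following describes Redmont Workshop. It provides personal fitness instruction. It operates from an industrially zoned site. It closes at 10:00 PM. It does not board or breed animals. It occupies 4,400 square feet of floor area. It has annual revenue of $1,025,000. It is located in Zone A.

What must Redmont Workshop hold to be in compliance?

§2.1 revenue $1,025,000 < $1,550,000 → Municipal Authorization required.
§2.2 provides personal fitness instruction; is located in Zone A → Fitness Studio Permit required.
§2.3 operates from an industrially zoned site; closes 10:00 PM, after 7:00 PM; revenue $1,025,000 ≥ $1,000,000 → Industrial Use Registration not required.
§2.4 closes 10:00 PM, after 8:00 PM → Municipal Authorization exemption does not apply.
§2.5 closes 10:00 PM, after 6:00 PM → exempt from Fitness Studio Permit.

Municipal Authorization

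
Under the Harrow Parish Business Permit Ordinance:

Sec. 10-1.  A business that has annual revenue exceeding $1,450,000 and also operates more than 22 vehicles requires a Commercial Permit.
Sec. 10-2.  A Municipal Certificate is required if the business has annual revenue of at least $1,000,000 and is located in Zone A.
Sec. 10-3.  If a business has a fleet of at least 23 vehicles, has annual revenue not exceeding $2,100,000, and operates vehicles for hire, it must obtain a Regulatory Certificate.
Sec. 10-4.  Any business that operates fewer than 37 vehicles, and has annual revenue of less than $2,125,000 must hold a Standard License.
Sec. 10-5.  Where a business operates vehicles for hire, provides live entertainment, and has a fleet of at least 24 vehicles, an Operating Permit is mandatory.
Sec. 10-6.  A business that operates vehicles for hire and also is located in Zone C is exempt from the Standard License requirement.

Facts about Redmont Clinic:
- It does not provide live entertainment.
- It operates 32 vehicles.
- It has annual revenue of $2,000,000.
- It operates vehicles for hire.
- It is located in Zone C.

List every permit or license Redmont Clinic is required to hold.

Sec. 10-1. revenue $2,000,000 > $1,450,000; vehicles 32 > 22 → Commercial Permit required.
Sec. 10-2. revenue $2,000,000 ≥ $1,000,000; is located in Zone C (not: is located in Zone A) → Municipal Certificate not required.
Sec. 10-3. vehicles 32 ≥ 23; revenue $2,000,000 ≤ $2,100,000; operates vehicles for hire → Regulatory Certificate required.
Sec. 10-4. vehicles 32 < 37; revenue $2,000,000 < $2,125,000 → Standard License required.
Sec. 10-5. operates vehicles for hire; does not provide live entertainment; vehicles 32 ≥ 24 → Operating Permit not required.
Sec. 10-6. operates vehicles for hire; is located in Zone C → exempt from Standard License.

Commercial Permit, Regulatory Certificate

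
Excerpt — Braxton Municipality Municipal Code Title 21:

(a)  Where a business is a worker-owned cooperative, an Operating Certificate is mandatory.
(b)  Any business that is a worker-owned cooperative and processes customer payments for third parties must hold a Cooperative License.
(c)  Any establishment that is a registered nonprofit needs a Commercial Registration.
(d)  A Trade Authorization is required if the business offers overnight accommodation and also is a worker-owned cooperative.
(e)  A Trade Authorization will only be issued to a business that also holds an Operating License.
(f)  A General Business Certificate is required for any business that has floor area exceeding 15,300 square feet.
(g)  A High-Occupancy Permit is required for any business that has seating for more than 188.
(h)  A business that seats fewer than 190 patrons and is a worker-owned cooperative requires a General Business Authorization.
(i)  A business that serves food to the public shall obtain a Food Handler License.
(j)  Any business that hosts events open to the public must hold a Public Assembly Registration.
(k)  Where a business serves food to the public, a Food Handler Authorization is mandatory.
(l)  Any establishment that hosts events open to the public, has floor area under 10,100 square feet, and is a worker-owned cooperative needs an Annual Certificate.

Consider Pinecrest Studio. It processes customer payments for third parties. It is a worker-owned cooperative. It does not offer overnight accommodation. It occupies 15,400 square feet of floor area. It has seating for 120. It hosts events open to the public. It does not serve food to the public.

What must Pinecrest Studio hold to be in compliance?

(a) is a worker-owned cooperative → Operating Certificate required.
(b) is a worker-owned cooperative; processes customer payments for third parties → Cooperative License required.
(c) is a worker-owned cooperative (not: is a registered nonprofit) → Commercial Registration not required.
(d) does not offer overnight accommodation; is a worker-owned cooperative → Trade Authorization not required.
(e) Trade Authorization is not required → no effect.
(f) floor area 15,400 square feet > 15,300 square feet → General Business Certificate required.
(g) seating 120 ≤ 188 → High-Occupancy Permit not required.
(h) seating 120 < 190; is a worker-owned cooperative → General Business Authorization required.
(i) does not serve food to the public → Food Handler License not required.
(j) hosts events open to the public → Public Assembly Registration required.
(k) does not serve food to the public → Food Handler Authorization not required.
(l) hosts events open to the public; floor area 15,400 square feet ≥ 10,100 square feet; is a worker-owned cooperative → Annual Certificate not required.

Cooperative License, General Business Authorization, General Business Certificate, Operating Certificate, Public Assembly Registration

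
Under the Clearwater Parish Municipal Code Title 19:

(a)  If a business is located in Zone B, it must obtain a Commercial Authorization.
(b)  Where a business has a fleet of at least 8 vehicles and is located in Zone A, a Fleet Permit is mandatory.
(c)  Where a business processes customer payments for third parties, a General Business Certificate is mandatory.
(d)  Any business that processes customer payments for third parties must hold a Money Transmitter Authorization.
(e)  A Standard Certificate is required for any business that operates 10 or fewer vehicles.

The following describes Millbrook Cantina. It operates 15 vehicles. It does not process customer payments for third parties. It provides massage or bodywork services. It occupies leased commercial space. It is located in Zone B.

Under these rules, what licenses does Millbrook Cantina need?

(a) is located in Zone B → Commercial Authorization required.
(b) vehicles 15 ≥ 8; is located in Zone B (not: is located in Zone A) → Fleet Permit not required.
(c) does not process customer payments for third parties → General Business Certificate not required.
(d) does not process customer payments for third parties → Money Transmitter Authorization not required.
(e) vehicles 15 > 10 → Standard Certificate not required.

Commercial Authorization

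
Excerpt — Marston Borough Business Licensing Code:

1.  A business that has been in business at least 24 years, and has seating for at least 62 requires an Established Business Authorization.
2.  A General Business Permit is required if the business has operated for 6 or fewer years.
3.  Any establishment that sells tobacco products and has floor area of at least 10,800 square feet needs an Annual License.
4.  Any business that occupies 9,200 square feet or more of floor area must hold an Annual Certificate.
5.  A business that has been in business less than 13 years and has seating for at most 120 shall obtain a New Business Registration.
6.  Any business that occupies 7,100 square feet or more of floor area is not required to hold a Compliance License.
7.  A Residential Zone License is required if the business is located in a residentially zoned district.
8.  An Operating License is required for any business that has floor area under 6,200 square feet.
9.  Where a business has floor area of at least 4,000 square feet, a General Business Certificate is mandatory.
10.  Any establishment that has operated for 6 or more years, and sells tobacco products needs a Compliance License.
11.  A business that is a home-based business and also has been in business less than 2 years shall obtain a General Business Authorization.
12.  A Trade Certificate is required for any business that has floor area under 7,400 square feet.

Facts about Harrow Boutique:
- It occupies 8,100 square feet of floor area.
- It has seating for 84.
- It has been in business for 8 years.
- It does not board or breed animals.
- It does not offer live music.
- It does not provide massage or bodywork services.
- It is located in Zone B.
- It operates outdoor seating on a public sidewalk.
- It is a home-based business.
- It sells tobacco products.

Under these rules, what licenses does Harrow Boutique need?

General Business Certificate, New Business Registration

1. years in business 8 < 24; seating 84 ≥ 62 → Established Business Authorization not required.
2. years in business 8 > 6 → General Business Permit not required.
3. sells tobacco products; floor area 8,100 square feet < 10,800 square feet → Annual License not required.
4. floor area 8,100 square feet < 9,200 square feet → Annual Certificate not required.
5. years in business 8 < 13; seating 84 ≤ 120 → New Business Registration required.
6. floor area 8,100 square feet ≥ 7,100 square feet → exempt from Compliance License.
7. is located in Zone B (not: is located in a residentially zoned district) → Residential Zone License not required.
8. floor area 8,100 square feet ≥ 6,200 square feet → Operating License not required.
9. floor area 8,100 square feet ≥ 4,000 square feet → General Business Certificate required.
10. years in business 8 ≥ 6; sells tobacco products → Compliance License required.
11. is a home-based business; years in business 8 ≥ 2 → General Business Authorization not required.
12. floor area 8,100 square feet ≥ 7,400 square feet → Trade Certificate not required.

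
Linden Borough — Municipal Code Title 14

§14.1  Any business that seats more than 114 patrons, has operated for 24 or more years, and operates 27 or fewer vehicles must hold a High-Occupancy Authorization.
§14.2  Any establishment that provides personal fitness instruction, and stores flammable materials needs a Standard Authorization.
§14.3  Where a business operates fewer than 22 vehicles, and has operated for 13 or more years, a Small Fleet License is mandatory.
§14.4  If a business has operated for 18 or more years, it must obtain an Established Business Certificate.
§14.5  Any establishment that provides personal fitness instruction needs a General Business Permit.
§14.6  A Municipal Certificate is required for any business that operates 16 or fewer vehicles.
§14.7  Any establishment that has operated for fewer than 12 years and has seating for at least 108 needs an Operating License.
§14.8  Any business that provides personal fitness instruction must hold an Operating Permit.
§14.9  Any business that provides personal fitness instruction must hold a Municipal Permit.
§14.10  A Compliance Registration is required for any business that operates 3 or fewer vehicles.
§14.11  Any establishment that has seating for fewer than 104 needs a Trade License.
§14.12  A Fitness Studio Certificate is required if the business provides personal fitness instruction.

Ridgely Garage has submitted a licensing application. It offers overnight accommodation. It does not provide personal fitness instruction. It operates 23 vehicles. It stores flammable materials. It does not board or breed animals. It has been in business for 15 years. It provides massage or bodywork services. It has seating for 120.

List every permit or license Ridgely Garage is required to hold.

None

§14.1 seating 120 > 114; years in business 15 < 24; vehicles 23 ≤ 27 → High-Occupancy Authorization not required.
§14.2 does not provide personal fitness instruction; stores flammable materials → Standard Authorization not required.
§14.3 vehicles 23 ≥ 22; years in business 15 ≥ 13 → Small Fleet License not required.
§14.4 years in business 15 < 18 → Established Business Certificate not required.
§14.5 does not provide personal fitness instruction → General Business Permit not required.
§14.6 vehicles 23 > 16 → Municipal Certificate not required.
§14.7 years in business 15 ≥ 12; seating 120 ≥ 108 → Operating License not required.
§14.8 does not provide personal fitness instruction → Operating Permit not required.
§14.9 does not provide personal fitness instruction → Municipal Permit not required.
§14.10 vehicles 23 > 3 → Compliance Registration not required.
§14.11 seating 120 ≥ 104 → Trade License not required.
§14.12 does not provide personal fitness instruction → Fitness Studio Certificate not required.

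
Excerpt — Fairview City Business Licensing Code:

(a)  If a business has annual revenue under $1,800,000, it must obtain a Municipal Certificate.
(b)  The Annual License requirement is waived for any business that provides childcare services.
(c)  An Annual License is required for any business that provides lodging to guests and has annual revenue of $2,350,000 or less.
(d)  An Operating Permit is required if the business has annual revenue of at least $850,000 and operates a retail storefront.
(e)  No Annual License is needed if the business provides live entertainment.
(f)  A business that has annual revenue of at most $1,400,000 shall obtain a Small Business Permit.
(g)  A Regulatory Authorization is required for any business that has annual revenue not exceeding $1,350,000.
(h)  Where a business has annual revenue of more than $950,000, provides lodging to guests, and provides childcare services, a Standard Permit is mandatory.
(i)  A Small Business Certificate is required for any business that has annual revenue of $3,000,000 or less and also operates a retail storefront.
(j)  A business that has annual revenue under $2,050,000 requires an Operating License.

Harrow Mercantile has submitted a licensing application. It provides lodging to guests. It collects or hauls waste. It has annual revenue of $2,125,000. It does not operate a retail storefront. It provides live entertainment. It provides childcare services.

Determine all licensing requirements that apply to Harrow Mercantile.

(a) revenue $2,125,000 ≥ $1,800,000 → Municipal Certificate not required.
(b) provides childcare services → exempt from Annual License.
(c) provides lodging to guests; revenue $2,125,000 ≤ $2,350,000 → Annual License required.
(d) revenue $2,125,000 ≥ $850,000; does not operate a retail storefront → Operating Permit not required.
(e) provides live entertainment → exempt from Annual License.
(f) revenue $2,125,000 > $1,400,000 → Small Business Permit not required.
(g) revenue $2,125,000 > $1,350,000 → Regulatory Authorization not required.
(h) revenue $2,125,000 > $950,000; provides lodging to guests; provides childcare services → Standard Permit required.
(i) revenue $2,125,000 ≤ $3,000,000; does not operate a retail storefront → Small Business Certificate not required.
(j) revenue $2,125,000 ≥ $2,050,000 → Operating License not required.

Standard Permit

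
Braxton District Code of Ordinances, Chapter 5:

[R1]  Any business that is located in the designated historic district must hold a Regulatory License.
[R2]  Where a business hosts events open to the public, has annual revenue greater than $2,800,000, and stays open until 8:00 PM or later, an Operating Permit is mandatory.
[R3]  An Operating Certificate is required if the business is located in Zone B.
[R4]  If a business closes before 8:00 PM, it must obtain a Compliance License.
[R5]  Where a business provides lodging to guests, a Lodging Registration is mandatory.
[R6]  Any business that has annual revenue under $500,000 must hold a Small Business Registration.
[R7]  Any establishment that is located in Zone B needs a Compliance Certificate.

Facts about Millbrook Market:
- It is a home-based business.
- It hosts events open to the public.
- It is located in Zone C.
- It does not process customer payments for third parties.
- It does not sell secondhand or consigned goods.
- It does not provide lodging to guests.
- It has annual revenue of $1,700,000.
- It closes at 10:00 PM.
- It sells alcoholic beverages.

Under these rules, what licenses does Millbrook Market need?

None

[R1] is located in Zone C (not: is located in the designated historic district) → Regulatory License not required.
[R2] hosts events open to the public; revenue $1,700,000 ≤ $2,800,000; closes 10:00 PM, after 8:00 PM → Operating Permit not required.
[R3] is located in Zone C (not: is located in Zone B) → Operating Certificate not required.
[R4] closes 10:00 PM, after 8:00 PM → Compliance License not required.
[R5] does not provide lodging to guests → Lodging Registration not required.
[R6] revenue $1,700,000 ≥ $500,000 → Small Business Registration not required.
[R7] is located in Zone C (not: is located in Zone B) → Compliance Certificate not required.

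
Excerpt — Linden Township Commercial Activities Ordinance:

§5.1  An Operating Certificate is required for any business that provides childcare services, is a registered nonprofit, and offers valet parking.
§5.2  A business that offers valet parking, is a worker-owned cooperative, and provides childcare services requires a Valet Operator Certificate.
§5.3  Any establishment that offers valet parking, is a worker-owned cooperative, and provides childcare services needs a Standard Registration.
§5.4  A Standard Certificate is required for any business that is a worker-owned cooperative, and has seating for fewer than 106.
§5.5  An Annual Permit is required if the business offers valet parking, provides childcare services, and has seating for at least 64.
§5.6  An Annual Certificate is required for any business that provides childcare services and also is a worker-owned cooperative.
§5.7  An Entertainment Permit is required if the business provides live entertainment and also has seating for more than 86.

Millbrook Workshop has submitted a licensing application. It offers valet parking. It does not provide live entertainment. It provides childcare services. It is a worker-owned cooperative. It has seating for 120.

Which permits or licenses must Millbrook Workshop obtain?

§5.1 provides childcare services; is a worker-owned cooperative (not: is a registered nonprofit); offers valet parking → Operating Certificate not required.
§5.2 offers valet parking; is a worker-owned cooperative; provides childcare services → Valet Operator Certificate required.
§5.3 offers valet parking; is a worker-owned cooperative; provides childcare services → Standard Registration required.
§5.4 is a worker-owned cooperative; seating 120 ≥ 106 → Standard Certificate not required.
§5.5 offers valet parking; provides childcare services; seating 120 ≥ 64 → Annual Permit required.
§5.6 provides childcare services; is a worker-owned cooperative → Annual Certificate required.
§5.7 does not provide live entertainment; seating 120 > 86 → Entertainment Permit not required.

Annual Certificate, Annual Permit, Standard Registration, Valet Operator Certificate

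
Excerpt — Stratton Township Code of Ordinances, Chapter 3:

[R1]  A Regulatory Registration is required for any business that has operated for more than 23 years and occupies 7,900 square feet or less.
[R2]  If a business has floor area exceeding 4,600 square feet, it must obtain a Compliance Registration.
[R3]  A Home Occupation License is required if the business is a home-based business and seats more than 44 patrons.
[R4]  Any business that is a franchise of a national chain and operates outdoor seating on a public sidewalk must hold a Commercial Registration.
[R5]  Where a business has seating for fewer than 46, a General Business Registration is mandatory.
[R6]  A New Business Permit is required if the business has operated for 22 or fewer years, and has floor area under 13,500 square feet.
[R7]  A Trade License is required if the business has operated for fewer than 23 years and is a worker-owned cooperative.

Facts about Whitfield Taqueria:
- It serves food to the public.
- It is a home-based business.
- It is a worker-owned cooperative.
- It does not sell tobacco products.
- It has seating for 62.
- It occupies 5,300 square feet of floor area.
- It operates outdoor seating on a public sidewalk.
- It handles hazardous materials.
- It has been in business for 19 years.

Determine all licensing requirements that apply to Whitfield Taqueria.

[R1] years in business 19 ≤ 23; floor area 5,300 square feet ≤ 7,900 square feet → Regulatory Registration not required.
[R2] floor area 5,300 square feet > 4,600 square feet → Compliance Registration required.
[R3] is a home-based business; seating 62 > 44 → Home Occupation License required.
[R4] is a worker-owned cooperative (not: is a franchise of a national chain); operates outdoor seating on a public sidewalk → Commercial Registration not required.
[R5] seating 62 ≥ 46 → General Business Registration not required.
[R6] years in business 19 ≤ 22; floor area 5,300 square feet < 13,500 square feet → New Business Permit required.
[R7] years in business 19 < 23; is a worker-owned cooperative → Trade License required.

Compliance Registration, Home Occupation License, New Business Permit, Trade License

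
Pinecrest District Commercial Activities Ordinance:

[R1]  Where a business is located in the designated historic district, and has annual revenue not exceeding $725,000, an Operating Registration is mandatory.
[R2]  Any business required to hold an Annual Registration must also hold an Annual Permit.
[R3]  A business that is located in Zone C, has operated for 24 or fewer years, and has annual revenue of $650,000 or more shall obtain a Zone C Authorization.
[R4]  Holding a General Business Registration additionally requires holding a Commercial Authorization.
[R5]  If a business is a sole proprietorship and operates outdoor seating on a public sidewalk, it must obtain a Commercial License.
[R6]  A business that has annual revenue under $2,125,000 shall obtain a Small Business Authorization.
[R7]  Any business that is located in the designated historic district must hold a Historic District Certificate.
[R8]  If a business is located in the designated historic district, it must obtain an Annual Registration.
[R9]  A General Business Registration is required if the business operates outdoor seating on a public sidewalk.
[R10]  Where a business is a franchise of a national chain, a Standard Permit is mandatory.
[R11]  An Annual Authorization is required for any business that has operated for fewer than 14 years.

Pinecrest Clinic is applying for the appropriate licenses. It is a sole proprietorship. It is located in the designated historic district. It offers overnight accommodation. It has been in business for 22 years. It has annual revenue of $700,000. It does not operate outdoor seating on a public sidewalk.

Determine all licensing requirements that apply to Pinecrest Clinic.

[R1] is located in the designated historic district; revenue $700,000 ≤ $725,000 → Operating Registration required.
[R2] Annual Registration is required → Annual Permit also required.
[R3] is located in the designated historic district (not: is located in Zone C); years in business 22 ≤ 24; revenue $700,000 ≥ $650,000 → Zone C Authorization not required.
[R4] General Business Registration is not required → no effect.
[R5] is a sole proprietorship; does not operate outdoor seating on a public sidewalk → Commercial License not required.
[R6] revenue $700,000 < $2,125,000 → Small Business Authorization required.
[R7] is located in the designated historic district → Historic District Certificate required.
[R8] is located in the designated historic district → Annual Registration required.
[R9] does not operate outdoor seating on a public sidewalk → General Business Registration not required.
[R10] is a sole proprietorship (not: is a franchise of a national chain) → Standard Permit not required.
[R11] years in business 22 ≥ 14 → Annual Authorization not required.

Annual Permit, Annual Registration, Historic District Certificate, Operating Registration, Small Business Authorization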